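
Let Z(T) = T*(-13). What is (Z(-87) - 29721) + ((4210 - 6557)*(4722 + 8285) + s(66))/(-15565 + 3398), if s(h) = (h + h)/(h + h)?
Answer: -317327102/12167 ≈ -26081.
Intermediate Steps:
Z(T) = -13*T
s(h) = 1 (s(h) = (2*h)/((2*h)) = (2*h)*(1/(2*h)) = 1)
(Z(-87) - 29721) + ((4210 - 6557)*(4722 + 8285) + s(66))/(-15565 + 3398) = (-13*(-87) - 29721) + ((4210 - 6557)*(4722 + 8285) + 1)/(-15565 + 3398) = (1131 - 29721) + (-2347*13007 + 1)/(-12167) = -28590 + (-30527429 + 1)*(-1/12167) = -28590 - 30527428*(-1/12167) = -28590 + 30527428/12167 = -317327102/12167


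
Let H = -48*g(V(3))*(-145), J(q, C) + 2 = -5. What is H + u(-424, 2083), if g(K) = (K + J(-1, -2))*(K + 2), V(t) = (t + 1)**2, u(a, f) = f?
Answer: 1129603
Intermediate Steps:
J(q, C) = -7 (J(q, C) = -2 - 5 = -7)
V(t) = (1 + t)**2
g(K) = (-7 + K)*(2 + K) (g(K) = (K - 7)*(K + 2) = (-7 + K)*(2 + K))
H = 1127520 (H = -48*(-14 + ((1 + 3)**2)**2 - 5*(1 + 3)**2)*(-145) = -48*(-14 + (4**2)**2 - 5*4**2)*(-145) = -48*(-14 + 16**2 - 5*16)*(-145) = -48*(-14 + 256 - 80)*(-145) = -48*162*(-145) = -7776*(-145) = 1127520)
H + u(-424, 2083) = 1127520 + 2083 = 1129603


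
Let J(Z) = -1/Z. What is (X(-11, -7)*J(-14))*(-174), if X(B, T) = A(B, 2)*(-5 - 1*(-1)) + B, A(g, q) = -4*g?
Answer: 16269/7 ≈ 2324.1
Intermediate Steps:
X(B, T) = 17*B (X(B, T) = (-4*B)*(-5 - 1*(-1)) + B = (-4*B)*(-5 + 1) + B = -4*B*(-4) + B = 16*B + B = 17*B)
(X(-11, -7)*J(-14))*(-174) = ((17*(-11))*(-1/(-14)))*(-174) = -(-187)*(-1)/14*(-174) = -187*1/14*(-174) = -187/14*(-174) = 16269/7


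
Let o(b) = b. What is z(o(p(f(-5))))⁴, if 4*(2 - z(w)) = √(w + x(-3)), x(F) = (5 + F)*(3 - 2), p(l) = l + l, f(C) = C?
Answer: (4 - I*√2)⁴/16 ≈ 4.25 - 19.799*I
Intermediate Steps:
p(l) = 2*l
x(F) = 5 + F (x(F) = (5 + F)*1 = 5 + F)
z(w) = 2 - √(2 + w)/4 (z(w) = 2 - √(w + (5 - 3))/4 = 2 - √(w + 2)/4 = 2 - √(2 + w)/4)
z(o(p(f(-5))))⁴ = (2 - √(2 + 2*(-5))/4)⁴ = (2 - √(2 - 10)/4)⁴ = (2 - I*√2/2)⁴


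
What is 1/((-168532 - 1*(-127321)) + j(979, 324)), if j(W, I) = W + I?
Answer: -1/39908 ≈ -2.5058e-5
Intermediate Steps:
j(W, I) = I + W
1/((-168532 - 1*(-127321)) + j(979, 324)) = 1/((-168532 - 1*(-127321)) + (324 + 979)) = 1/((-168532 + 127321) + 1303) = 1/(-41211 + 1303) = 1/(-39908) = -1/39908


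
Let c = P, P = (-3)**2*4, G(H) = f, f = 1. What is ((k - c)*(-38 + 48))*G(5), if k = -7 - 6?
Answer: -490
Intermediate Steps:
G(H) = 1
P = 36 (P = 9*4 = 36)
k = -13
c = 36
((k - c)*(-38 + 48))*G(5) = ((-13 - 1*36)*(-38 + 48))*1 = ((-13 - 36)*10)*1 = -49*10*1 = -490*1 = -490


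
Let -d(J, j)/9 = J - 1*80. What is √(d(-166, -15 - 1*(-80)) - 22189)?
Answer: 5*I*√799 ≈ 141.33*I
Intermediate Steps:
d(J, j) = 720 - 9*J (d(J, j) = -9*(J - 1*80) = -9*(J - 80) = -9*(-80 + J) = 720 - 9*J)
√(d(-166, -15 - 1*(-80)) - 22189) = √((720 - 9*(-166)) - 22189) = √((720 + 1494) - 22189) = √(2214 - 22189) = √(-19975) = 5*I*√799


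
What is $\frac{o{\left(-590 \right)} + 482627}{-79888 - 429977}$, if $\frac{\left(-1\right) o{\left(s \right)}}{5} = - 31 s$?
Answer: $- \frac{391177}{509865} \approx -0.76722$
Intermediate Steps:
$o{\left(s \right)} = 155 s$ ($o{\left(s \right)} = - 5 \left(- 31 s\right) = 155 s$)
$\frac{o{\left(-590 \right)} + 482627}{-79888 - 429977} = \frac{155 \left(-590\right) + 482627}{-79888 - 429977} = \frac{-91450 + 482627}{-509865} = 391177 \left(- \frac{1}{509865}\right) = - \frac{391177}{509865}$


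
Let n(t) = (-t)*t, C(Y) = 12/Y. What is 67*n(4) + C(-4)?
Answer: -1075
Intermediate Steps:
n(t) = -t**2
67*n(4) + C(-4) = 67*(-1*4**2) + 12/(-4) = 67*(-1*16) + 12*(-1/4) = 67*(-16) - 3 = -1072 - 3 = -1075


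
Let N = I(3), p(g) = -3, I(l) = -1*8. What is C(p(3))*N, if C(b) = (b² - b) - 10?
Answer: -16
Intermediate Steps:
I(l) = -8
C(b) = -10 + b² - b
N = -8
C(p(3))*N = (-10 + (-3)² - 1*(-3))*(-8) = (-10 + 9 + 3)*(-8) = 2*(-8) = -16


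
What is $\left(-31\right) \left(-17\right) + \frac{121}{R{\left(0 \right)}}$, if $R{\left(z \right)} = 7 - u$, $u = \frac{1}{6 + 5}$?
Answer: $\frac{41383}{76} \approx 544.51$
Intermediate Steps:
$u = \frac{1}{11} \approx 0.090909$
$R{\left(z \right)} = \frac{76}{11}$ ($R{\left(z \right)} = 7 - \frac{1}{11} = \frac{76}{11}$)
$\left(-31\right) \left(-17\right) + \frac{121}{R{\left(0 \right)}} = \left(-31\right) \left(-17\right) + \frac{121}{\frac{76}{11}} = 527 + 121 \cdot \frac{11}{76} = 527 + \frac{1331}{76} = \frac{41383}{76}$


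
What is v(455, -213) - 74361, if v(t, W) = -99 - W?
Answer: -74247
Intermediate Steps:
v(455, -213) - 74361 = (-99 - 1*(-213)) - 74361 = (-99 + 213) - 74361 = 114 - 74361 = -74247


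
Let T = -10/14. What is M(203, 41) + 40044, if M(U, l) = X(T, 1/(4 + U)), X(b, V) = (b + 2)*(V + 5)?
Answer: 921160/23 ≈ 40050.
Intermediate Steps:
T = -5/7 (T = -10*1/14 = -5/7 ≈ -0.71429)
X(b, V) = (2 + b)*(5 + V)
M(U, l) = 45/7 + 9/(7*(4 + U)) (M(U, l) = 10 + 2/(4 + U) + 5*(-5/7) - 5/7/(4 + U) = 10 + 2/(4 + U) - 25/7 - 5/(7*(4 + U)) = 45/7 + 9/(7*(4 + U)))
M(203, 41) + 40044 = 9*(21 + 5*203)/(7*(4 + 203)) + 40044 = (9/7)*(21 + 1015)/207 + 40044 = (9/7)*(1/207)*1036 + 40044 = 148/23 + 40044 = 921160/23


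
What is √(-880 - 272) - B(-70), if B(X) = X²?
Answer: -4900 + 24*I*√2 ≈ -4900.0 + 33.941*I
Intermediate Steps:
√(-880 - 272) - B(-70) = √(-880 - 272) - 1*(-70)² = √(-1152) - 1*4900 = 24*I*√2 - 4900 = -4900 + 24*I*√2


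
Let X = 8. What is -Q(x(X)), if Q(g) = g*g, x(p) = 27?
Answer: -729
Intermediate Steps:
Q(g) = g²
-Q(x(X)) = -1*27² = -1*729 = -729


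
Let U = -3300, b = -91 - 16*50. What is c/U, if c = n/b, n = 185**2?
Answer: 1369/117612 ≈ 0.011640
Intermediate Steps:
n = 34225
b = -891 (b = -91 - 800 = -891)
c = -34225/891 (c = 34225/(-891) = 34225*(-1/891) = -34225/891 ≈ -38.412)
c/U = -34225/891/(-3300) = -34225/891*(-1/3300) = 1369/117612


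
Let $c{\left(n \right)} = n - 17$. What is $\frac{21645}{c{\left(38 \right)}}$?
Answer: $\frac{7215}{7} \approx 1030.7$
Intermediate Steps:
$c{\left(n \right)} = -17 + n$
$\frac{21645}{c{\left(38 \right)}} = \frac{21645}{-17 + 38} = \frac{21645}{21} = 21645 \cdot \frac{1}{21} = \frac{7215}{7}$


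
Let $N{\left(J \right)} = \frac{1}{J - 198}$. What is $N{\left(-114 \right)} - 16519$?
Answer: $- \frac{5153929}{312} \approx -16519.0$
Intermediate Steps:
$N{\left(J \right)} = \frac{1}{-198 + J}$
$N{\left(-114 \right)} - 16519 = \frac{1}{-198 - 114} - 16519 = \frac{1}{-312} - 16519 = - \frac{1}{312} - 16519 = - \frac{5153929}{312}$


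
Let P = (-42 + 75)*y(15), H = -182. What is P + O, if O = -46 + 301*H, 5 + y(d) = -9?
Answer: -55290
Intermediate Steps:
y(d) = -14 (y(d) = -5 - 9 = -14)
P = -462 (P = (-42 + 75)*(-14) = 33*(-14) = -462)
O = -54828 (O = -46 + 301*(-182) = -46 - 54782 = -54828)
P + O = -462 - 54828 = -55290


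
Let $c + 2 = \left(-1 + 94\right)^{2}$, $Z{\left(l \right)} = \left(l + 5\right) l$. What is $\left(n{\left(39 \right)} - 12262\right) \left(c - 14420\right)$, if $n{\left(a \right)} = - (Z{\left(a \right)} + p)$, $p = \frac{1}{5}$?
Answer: $\frac{403480743}{5} \approx 8.0696 \cdot 10^{7}$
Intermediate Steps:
$p = \frac{1}{5} \approx 0.2$
$Z{\left(l \right)} = l \left(5 + l\right)$ ($Z{\left(l \right)} = \left(5 + l\right) l = l \left(5 + l\right)$)
$c = 8647$ ($c = -2 + \left(-1 + 94\right)^{2} = -2 + 93^{2} = -2 + 8649 = 8647$)
$n{\left(a \right)} = - \frac{1}{5} - a \left(5 + a\right)$ ($n{\left(a \right)} = - (a \left(5 + a\right) + \frac{1}{5}) = - (\frac{1}{5} + a \left(5 + a\right)) = - \frac{1}{5} - a \left(5 + a\right)$)
$\left(n{\left(39 \right)} - 12262\right) \left(c - 14420\right) = \left(\left(- \frac{1}{5} - 39 \left(5 + 39\right)\right) - 12262\right) \left(8647 - 14420\right) = \left(\left(- \frac{1}{5} - 39 \cdot 44\right) - 12262\right) \left(-5773\right) = \left(\left(- \frac{1}{5} - 1716\right) - 12262\right) \left(-5773\right) = \left(- \frac{8581}{5} - 12262\right) \left(-5773\right) = \left(- \frac{69891}{5}\right) \left(-5773\right) = \frac{403480743}{5}$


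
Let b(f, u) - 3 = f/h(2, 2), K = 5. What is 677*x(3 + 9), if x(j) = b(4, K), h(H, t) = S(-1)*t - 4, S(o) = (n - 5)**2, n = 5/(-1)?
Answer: 100196/49 ≈ 2044.8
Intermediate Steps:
n = -5 (n = 5*(-1) = -5)
S(o) = 100 (S(o) = (-5 - 5)**2 = (-10)**2 = 100)
h(H, t) = -4 + 100*t (h(H, t) = 100*t - 4 = -4 + 100*t)
b(f, u) = 3 + f/196 (b(f, u) = 3 + f/(-4 + 100*2) = 3 + f/(-4 + 200) = 3 + f/196)
x(j) = 148/49 (x(j) = 3 + (1/196)*4 = 3 + 1/49 = 148/49)
677*x(3 + 9) = 677*(148/49) = 100196/49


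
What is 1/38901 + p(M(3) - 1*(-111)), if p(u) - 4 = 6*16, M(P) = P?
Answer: 3890101/38901 ≈ 100.00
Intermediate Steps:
p(u) = 100 (p(u) = 4 + 6*16 = 4 + 96 = 100)
1/38901 + p(M(3) - 1*(-111)) = 1/38901 + 100 = 3890101/38901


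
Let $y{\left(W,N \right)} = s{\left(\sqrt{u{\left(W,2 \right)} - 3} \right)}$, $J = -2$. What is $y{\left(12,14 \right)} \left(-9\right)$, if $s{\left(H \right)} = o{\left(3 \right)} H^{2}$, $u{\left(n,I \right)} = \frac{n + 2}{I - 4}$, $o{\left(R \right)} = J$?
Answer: $-180$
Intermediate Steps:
$o{\left(R \right)} = -2$
$u{\left(n,I \right)} = \frac{2 + n}{-4 + I}$
$s{\left(H \right)} = - 2 H^{2}$
$y{\left(W,N \right)} = 8 + W$ ($y{\left(W,N \right)} = - 2 \left(\sqrt{\frac{2 + W}{-4 + 2} - 3}\right)^{2} = - 2 \left(\sqrt{\frac{2 + W}{-2} - 3}\right)^{2} = - 2 \left(\sqrt{- \frac{2 + W}{2} - 3}\right)^{2} = - 2 \left(\sqrt{\left(-1 - \frac{W}{2}\right) - 3}\right)^{2} = - 2 \left(\sqrt{-4 - \frac{W}{2}}\right)^{2} = - 2 \left(-4 - \frac{W}{2}\right) = 8 + W$)
$y{\left(12,14 \right)} \left(-9\right) = \left(8 + 12\right) \left(-9\right) = 20 \left(-9\right) = -180$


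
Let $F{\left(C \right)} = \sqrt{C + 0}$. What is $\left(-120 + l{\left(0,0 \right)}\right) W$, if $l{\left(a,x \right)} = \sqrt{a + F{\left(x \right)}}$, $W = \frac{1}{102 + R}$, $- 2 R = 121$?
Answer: $- \frac{240}{83} \approx -2.8916$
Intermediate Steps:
$R = - \frac{121}{2}$ ($R = \left(- \frac{1}{2}\right) 121 = - \frac{121}{2} \approx -60.5$)
$W = \frac{2}{83}$ ($W = \frac{1}{102 - \frac{121}{2}} = \frac{1}{\frac{83}{2}} = \frac{2}{83} \approx 0.024096$)
$F{\left(C \right)} = \sqrt{C}$
$l{\left(a,x \right)} = \sqrt{a + \sqrt{x}}$
$\left(-120 + l{\left(0,0 \right)}\right) W = \left(-120 + \sqrt{0 + \sqrt{0}}\right) \frac{2}{83} = \left(-120 + \sqrt{0 + 0}\right) \frac{2}{83} = \left(-120 + \sqrt{0}\right) \frac{2}{83} = \left(-120 + 0\right) \frac{2}{83} = \left(-120\right) \frac{2}{83} = - \frac{240}{83}$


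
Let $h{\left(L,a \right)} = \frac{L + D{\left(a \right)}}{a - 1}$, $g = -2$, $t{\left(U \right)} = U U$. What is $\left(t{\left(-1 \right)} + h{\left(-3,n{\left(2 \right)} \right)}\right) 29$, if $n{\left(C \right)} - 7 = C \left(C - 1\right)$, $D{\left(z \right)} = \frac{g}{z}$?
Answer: $\frac{1247}{72} \approx 17.319$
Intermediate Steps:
$t{\left(U \right)} = U^{2}$
$D{\left(z \right)} = - \frac{2}{z}$
$n{\left(C \right)} = 7 + C \left(-1 + C\right)$ ($n{\left(C \right)} = 7 + C \left(C - 1\right) = 7 + C \left(-1 + C\right)$)
$h{\left(L,a \right)} = \frac{L - \frac{2}{a}}{-1 + a}$ ($h{\left(L,a \right)} = \frac{L - \frac{2}{a}}{a - 1} = \frac{L - \frac{2}{a}}{-1 + a}$)
$\left(t{\left(-1 \right)} + h{\left(-3,n{\left(2 \right)} \right)}\right) 29 = \left(\left(-1\right)^{2} + \frac{-2 - 3 \left(7 + 2^{2} - 2\right)}{\left(7 + 2^{2} - 2\right) \left(-1 + \left(7 + 2^{2} - 2\right)\right)}\right) 29 = \left(1 + \frac{-2 - 3 \left(7 + 4 - 2\right)}{\left(7 + 4 - 2\right) \left(-1 + \left(7 + 4 - 2\right)\right)}\right) 29 = \left(1 + \frac{-2 - 27}{9 \left(-1 + 9\right)}\right) 29 = \left(1 + \frac{-2 - 27}{9 \cdot 8}\right) 29 = \left(1 + \frac{1}{9} \cdot \frac{1}{8} \left(-29\right)\right) 29 = \left(1 - \frac{29}{72}\right) 29 = \frac{43}{72} \cdot 29 = \frac{1247}{72}$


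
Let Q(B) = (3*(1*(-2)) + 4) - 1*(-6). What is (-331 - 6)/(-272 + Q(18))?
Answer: 337/268 ≈ 1.2575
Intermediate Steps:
Q(B) = 4 (Q(B) = (3*(-2) + 4) + 6 = (-6 + 4) + 6 = -2 + 6 = 4)
(-331 - 6)/(-272 + Q(18)) = (-331 - 6)/(-272 + 4) = -337/(-268) = -337*(-1/268) = 337/268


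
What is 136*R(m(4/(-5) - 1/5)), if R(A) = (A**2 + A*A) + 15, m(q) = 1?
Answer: 2312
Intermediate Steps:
R(A) = 15 + 2*A**2 (R(A) = (A**2 + A**2) + 15 = 2*A**2 + 15 = 15 + 2*A**2)
136*R(m(4/(-5) - 1/5)) = 136*(15 + 2*1**2) = 136*(15 + 2*1) = 136*(15 + 2) = 136*17 = 2312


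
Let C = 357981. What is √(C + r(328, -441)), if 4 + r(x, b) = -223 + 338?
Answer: 42*√203 ≈ 598.41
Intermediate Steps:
r(x, b) = 111 (r(x, b) = -4 + (-223 + 338) = -4 + 115 = 111)
√(C + r(328, -441)) = √(357981 + 111) = √358092 = 42*√203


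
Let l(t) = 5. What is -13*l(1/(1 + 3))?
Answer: -65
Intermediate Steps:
-13*l(1/(1 + 3)) = -13*5 = -65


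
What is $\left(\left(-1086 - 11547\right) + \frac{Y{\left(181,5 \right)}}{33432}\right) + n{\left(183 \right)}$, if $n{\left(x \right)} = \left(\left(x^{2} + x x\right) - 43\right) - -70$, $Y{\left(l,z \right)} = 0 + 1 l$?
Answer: $\frac{1817764885}{33432} \approx 54372.0$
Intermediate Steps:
$Y{\left(l,z \right)} = l$ ($Y{\left(l,z \right)} = 0 + l = l$)
$n{\left(x \right)} = 27 + 2 x^{2}$ ($n{\left(x \right)} = \left(\left(x^{2} + x^{2}\right) - 43\right) + 70 = \left(2 x^{2} - 43\right) + 70 = \left(-43 + 2 x^{2}\right) + 70 = 27 + 2 x^{2}$)
$\left(\left(-1086 - 11547\right) + \frac{Y{\left(181,5 \right)}}{33432}\right) + n{\left(183 \right)} = \left(\left(-1086 - 11547\right) + \frac{181}{33432}\right) + \left(27 + 2 \cdot 183^{2}\right) = \left(-12633 + 181 \cdot \frac{1}{33432}\right) + \left(27 + 2 \cdot 33489\right) = \left(-12633 + \frac{181}{33432}\right) + \left(27 + 66978\right) = - \frac{422346275}{33432} + 67005 = \frac{1817764885}{33432}$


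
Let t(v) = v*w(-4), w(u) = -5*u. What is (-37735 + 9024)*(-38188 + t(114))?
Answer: 1030954588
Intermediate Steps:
t(v) = 20*v (t(v) = v*(-5*(-4)) = v*20 = 20*v)
(-37735 + 9024)*(-38188 + t(114)) = (-37735 + 9024)*(-38188 + 20*114) = -28711*(-38188 + 2280) = -28711*(-35908) = 1030954588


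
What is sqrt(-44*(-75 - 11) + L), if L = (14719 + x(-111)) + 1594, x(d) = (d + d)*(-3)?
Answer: 3*sqrt(2307) ≈ 144.09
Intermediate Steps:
x(d) = -6*d (x(d) = (2*d)*(-3) = -6*d)
L = 16979 (L = (14719 - 6*(-111)) + 1594 = (14719 + 666) + 1594 = 15385 + 1594 = 16979)
sqrt(-44*(-75 - 11) + L) = sqrt(-44*(-75 - 11) + 16979) = sqrt(-44*(-86) + 16979) = sqrt(3784 + 16979) = sqrt(20763) = 3*sqrt(2307)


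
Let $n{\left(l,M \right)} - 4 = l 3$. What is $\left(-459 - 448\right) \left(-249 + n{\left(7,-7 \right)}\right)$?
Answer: $203168$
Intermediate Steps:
$n{\left(l,M \right)} = 4 + 3 l$ ($n{\left(l,M \right)} = 4 + l 3 = 4 + 3 l$)
$\left(-459 - 448\right) \left(-249 + n{\left(7,-7 \right)}\right) = \left(-459 - 448\right) \left(-249 + \left(4 + 3 \cdot 7\right)\right) = - 907 \left(-249 + \left(4 + 21\right)\right) = - 907 \left(-249 + 25\right) = \left(-907\right) \left(-224\right) = 203168$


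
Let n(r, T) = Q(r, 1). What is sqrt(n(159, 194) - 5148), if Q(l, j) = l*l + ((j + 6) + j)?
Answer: sqrt(20141) ≈ 141.92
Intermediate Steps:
Q(l, j) = 6 + l**2 + 2*j (Q(l, j) = l**2 + ((6 + j) + j) = l**2 + (6 + 2*j) = 6 + l**2 + 2*j)
n(r, T) = 8 + r**2 (n(r, T) = 6 + r**2 + 2*1 = 6 + r**2 + 2 = 8 + r**2)
sqrt(n(159, 194) - 5148) = sqrt((8 + 159**2) - 5148) = sqrt((8 + 25281) - 5148) = sqrt(25289 - 5148) = sqrt(20141)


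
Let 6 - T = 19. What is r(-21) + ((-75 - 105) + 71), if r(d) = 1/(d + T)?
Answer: -3707/34 ≈ -109.03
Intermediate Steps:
T = -13 (T = 6 - 1*19 = 6 - 19 = -13)
r(d) = 1/(-13 + d) (r(d) = 1/(d - 13) = 1/(-13 + d))
r(-21) + ((-75 - 105) + 71) = 1/(-13 - 21) + ((-75 - 105) + 71) = 1/(-34) + (-180 + 71) = -1/34 - 109 = -3707/34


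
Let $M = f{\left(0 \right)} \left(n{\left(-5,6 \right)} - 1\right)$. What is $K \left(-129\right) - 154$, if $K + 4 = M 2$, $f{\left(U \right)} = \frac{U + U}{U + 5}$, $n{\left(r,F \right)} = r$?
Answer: $362$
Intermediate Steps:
$f{\left(U \right)} = \frac{2 U}{5 + U}$
$M = 0$ ($M = 2 \cdot 0 \frac{1}{5 + 0} \left(-5 - 1\right) = 2 \cdot 0 \cdot \frac{1}{5} \left(-6\right) = 0 \left(-6\right) = 0$)
$K = -4$ ($K = -4 + 0 \cdot 2 = -4 + 0 = -4$)
$K \left(-129\right) - 154 = \left(-4\right) \left(-129\right) - 154 = 516 - 154 = 362$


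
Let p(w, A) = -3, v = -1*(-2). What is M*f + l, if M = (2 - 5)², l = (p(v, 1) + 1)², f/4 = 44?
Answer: 1588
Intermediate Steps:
v = 2
f = 176 (f = 4*44 = 176)
l = 4 (l = (-3 + 1)² = (-2)² = 4)
M = 9 (M = (-3)² = 9)
M*f + l = 9*176 + 4 = 1584 + 4 = 1588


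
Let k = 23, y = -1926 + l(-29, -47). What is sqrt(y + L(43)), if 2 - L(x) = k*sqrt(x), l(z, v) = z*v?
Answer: sqrt(-561 - 23*sqrt(43)) ≈ 26.68*I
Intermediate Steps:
l(z, v) = v*z
y = -563 (y = -1926 - 47*(-29) = -1926 + 1363 = -563)
L(x) = 2 - 23*sqrt(x)
sqrt(y + L(43)) = sqrt(-563 + (2 - 23*sqrt(43))) = sqrt(-561 - 23*sqrt(43))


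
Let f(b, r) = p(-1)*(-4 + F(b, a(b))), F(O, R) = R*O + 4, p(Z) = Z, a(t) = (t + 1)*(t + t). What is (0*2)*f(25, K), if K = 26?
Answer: 0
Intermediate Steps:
a(t) = 2*t*(1 + t) (a(t) = (1 + t)*(2*t) = 2*t*(1 + t))
F(O, R) = 4 + O*R (F(O, R) = O*R + 4 = 4 + O*R)
f(b, r) = -2*b**2*(1 + b) (f(b, r) = -(-4 + (4 + b*(2*b*(1 + b)))) = -(-4 + (4 + 2*b**2*(1 + b))) = -2*b**2*(1 + b))
(0*2)*f(25, K) = (0*2)*(2*25**2*(-1 - 1*25)) = 0*(2*625*(-1 - 25)) = 0*(2*625*(-26)) = 0*(-32500) = 0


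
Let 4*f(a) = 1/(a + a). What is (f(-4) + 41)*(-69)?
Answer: -90459/32 ≈ -2826.8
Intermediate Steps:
f(a) = 1/(8*a) (f(a) = 1/(4*(a + a)) = 1/(4*((2*a))) = (1/(2*a))/4 = 1/(8*a))
(f(-4) + 41)*(-69) = ((⅛)/(-4) + 41)*(-69) = ((⅛)*(-¼) + 41)*(-69) = (-1/32 + 41)*(-69) = (1311/32)*(-69) = -90459/32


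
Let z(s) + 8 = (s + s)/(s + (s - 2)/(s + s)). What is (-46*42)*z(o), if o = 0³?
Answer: 15456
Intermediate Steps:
o = 0
z(s) = -8 + 2*s/(s + (-2 + s)/(2*s)) (z(s) = -8 + (s + s)/(s + (s - 2)/(s + s)) = -8 + (2*s)/(s + (-2 + s)/((2*s))) = -8 + (2*s)/(s + (-2 + s)*(1/(2*s))) = -8 + (2*s)/(s + (-2 + s)/(2*s)) = -8 + 2*s/(s + (-2 + s)/(2*s)))
(-46*42)*z(o) = (-46*42)*(4*(4 - 3*0² - 2*0)/(-2 + 0 + 2*0²)) = -7728*(4 - 3*0 + 0)/(-2 + 0 + 2*0) = -7728*(4 + 0 + 0)/(-2 + 0 + 0) = -7728*4/(-2) = -7728*(-1)*4/2 = -1932*(-8) = 15456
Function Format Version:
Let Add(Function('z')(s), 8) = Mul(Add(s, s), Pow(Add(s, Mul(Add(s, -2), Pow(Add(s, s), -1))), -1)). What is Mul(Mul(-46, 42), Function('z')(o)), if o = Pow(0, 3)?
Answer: 15456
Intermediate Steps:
o = 0
Function('z')(s) = Add(-8, Mul(2, s, Pow(Add(s, Mul(Rational(1, 2), Pow(s, -1), Add(-2, s))), -1))) (Function('z')(s) = Add(-8, Mul(Add(s, s), Pow(Add(s, Mul(Add(s, -2), Pow(Add(s, s), -1))), -1))) = Add(-8, Mul(Mul(2, s), Pow(Add(s, Mul(Add(-2, s), Pow(Mul(2, s), -1))), -1))) = Add(-8, Mul(Mul(2, s), Pow(Add(s, Mul(Add(-2, s), Mul(Rational(1, 2), Pow(s, -1)))), -1))) = Add(-8, Mul(Mul(2, s), Pow(Add(s, Mul(Rational(1, 2), Pow(s, -1), Add(-2, s))), -1))) = Add(-8, Mul(2, s, Pow(Add(s, Mul(Rational(1, 2), Pow(s, -1), Add(-2, s))), -1))))
Mul(Mul(-46, 42), Function('z')(o)) = Mul(Mul(-46, 42), Mul(4, Pow(Add(-2, 0, Mul(2, Pow(0, 2))), -1), Add(4, Mul(-3, Pow(0, 2)), Mul(-2, 0)))) = Mul(-1932, Mul(4, Pow(Add(-2, 0, Mul(2, 0)), -1), Add(4, Mul(-3, 0), 0))) = Mul(-1932, Mul(4, Pow(Add(-2, 0, 0), -1), Add(4, 0, 0))) = Mul(-1932, Mul(4, Pow(-2, -1), 4)) = Mul(-1932, Mul(4, Rational(-1, 2), 4)) = Mul(-1932, -8) = 15456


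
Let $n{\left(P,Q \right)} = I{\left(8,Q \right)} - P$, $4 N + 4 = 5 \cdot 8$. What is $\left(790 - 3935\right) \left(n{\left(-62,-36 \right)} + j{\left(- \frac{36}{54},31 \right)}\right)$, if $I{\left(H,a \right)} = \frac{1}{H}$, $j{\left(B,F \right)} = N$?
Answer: $- \frac{1789505}{8} \approx -2.2369 \cdot 10^{5}$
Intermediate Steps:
$N = 9$ ($N = -1 + \frac{5 \cdot 8}{4} = -1 + \frac{1}{4} \cdot 40 = -1 + 10 = 9$)
$j{\left(B,F \right)} = 9$
$n{\left(P,Q \right)} = \frac{1}{8} - P$
$\left(790 - 3935\right) \left(n{\left(-62,-36 \right)} + j{\left(- \frac{36}{54},31 \right)}\right) = \left(790 - 3935\right) \left(\left(\frac{1}{8} - -62\right) + 9\right) = - 3145 \left(\left(\frac{1}{8} + 62\right) + 9\right) = - 3145 \left(\frac{497}{8} + 9\right) = \left(-3145\right) \frac{569}{8} = - \frac{1789505}{8}$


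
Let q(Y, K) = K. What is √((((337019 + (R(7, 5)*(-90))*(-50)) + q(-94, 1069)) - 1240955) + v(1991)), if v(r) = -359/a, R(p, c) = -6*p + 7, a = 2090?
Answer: 3*I*√514643315890/2090 ≈ 1029.7*I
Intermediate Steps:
R(p, c) = 7 - 6*p
v(r) = -359/2090
√((((337019 + (R(7, 5)*(-90))*(-50)) + q(-94, 1069)) - 1240955) + v(1991)) = √((((337019 + ((7 - 6*7)*(-90))*(-50)) + 1069) - 1240955) - 359/2090) = √((((337019 + ((7 - 42)*(-90))*(-50)) + 1069) - 1240955) - 359/2090) = √((((337019 - 35*(-90)*(-50)) + 1069) - 1240955) - 359/2090) = √((((337019 + 3150*(-50)) + 1069) - 1240955) - 359/2090) = √((((337019 - 157500) + 1069) - 1240955) - 359/2090) = √(((179519 + 1069) - 1240955) - 359/2090) = √((180588 - 1240955) - 359/2090) = √(-1060367 - 359/2090) = √(-2216167389/2090) = 3*I*√514643315890/2090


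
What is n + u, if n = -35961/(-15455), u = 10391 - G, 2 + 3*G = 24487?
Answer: 103470923/46365 ≈ 2231.7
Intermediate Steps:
G = 24485/3 (G = -⅔ + (⅓)*24487 = -⅔ + 24487/3 = 24485/3 ≈ 8161.7)
u = 6688/3 (u = 10391 - 1*24485/3 = 10391 - 24485/3 = 6688/3 ≈ 2229.3)
n = 35961/15455 (n = -35961*(-1/15455) = 35961/15455 ≈ 2.3268)
n + u = 35961/15455 + 6688/3 = 103470923/46365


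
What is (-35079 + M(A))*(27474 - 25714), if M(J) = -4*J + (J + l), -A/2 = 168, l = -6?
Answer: -59975520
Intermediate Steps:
A = -336 (A = -2*168 = -336)
M(J) = -6 - 3*J (M(J) = -4*J + (J - 6) = -4*J + (-6 + J) = -6 - 3*J)
(-35079 + M(A))*(27474 - 25714) = (-35079 + (-6 - 3*(-336)))*(27474 - 25714) = (-35079 + (-6 + 1008))*1760 = (-35079 + 1002)*1760 = -34077*1760 = -59975520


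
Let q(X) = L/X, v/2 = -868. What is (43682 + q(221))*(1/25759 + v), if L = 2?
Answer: -431691590378052/5692739 ≈ -7.5832e+7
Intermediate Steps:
v = -1736 (v = 2*(-868) = -1736)
q(X) = 2/X
(43682 + q(221))*(1/25759 + v) = (43682 + 2/221)*(1/25759 - 1736) = (43682 + 2*(1/221))*(1/25759 - 1736) = (43682 + 2/221)*(-44717623/25759) = (9653724/221)*(-44717623/25759) = -431691590378052/5692739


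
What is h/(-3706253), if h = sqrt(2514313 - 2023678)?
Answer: -3*sqrt(54515)/3706253 ≈ -0.00018899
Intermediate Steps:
h = 3*sqrt(54515) (h = sqrt(490635) = 3*sqrt(54515) ≈ 700.45)
h/(-3706253) = (3*sqrt(54515))/(-3706253) = (3*sqrt(54515))*(-1/3706253) = -3*sqrt(54515)/3706253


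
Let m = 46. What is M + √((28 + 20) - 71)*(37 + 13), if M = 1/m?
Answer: 1/46 + 50*I*√23 ≈ 0.021739 + 239.79*I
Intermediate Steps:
M = 1/46 ≈ 0.021739
M + √((28 + 20) - 71)*(37 + 13) = 1/46 + √((28 + 20) - 71)*(37 + 13) = 1/46 + √(48 - 71)*50 = 1/46 + √(-23)*50 = 1/46 + (I*√23)*50 = 1/46 + 50*I*√23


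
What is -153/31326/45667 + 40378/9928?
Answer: 4813610793341/1183553648348 ≈ 4.0671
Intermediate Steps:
-153/31326/45667 + 40378/9928 = -153*1/31326*(1/45667) + 40378*(1/9928) = -51/10442*1/45667 + 20189/4964 = -51/476854814 + 20189/4964 = 4813610793341/1183553648348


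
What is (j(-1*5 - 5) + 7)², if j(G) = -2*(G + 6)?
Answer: 225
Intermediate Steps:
j(G) = -12 - 2*G (j(G) = -2*(6 + G) = -12 - 2*G)
(j(-1*5 - 5) + 7)² = ((-12 - 2*(-1*5 - 5)) + 7)² = ((-12 - 2*(-5 - 5)) + 7)² = ((-12 - 2*(-10)) + 7)² = ((-12 + 20) + 7)² = (8 + 7)² = 15² = 225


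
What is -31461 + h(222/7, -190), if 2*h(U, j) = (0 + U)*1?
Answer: -220116/7 ≈ -31445.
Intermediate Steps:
h(U, j) = U/2 (h(U, j) = ((0 + U)*1)/2 = (U*1)/2 = U/2)
-31461 + h(222/7, -190) = -31461 + (222/7)/2 = -31461 + (222*(1/7))/2 = -31461 + (1/2)*(222/7) = -31461 + 111/7 = -220116/7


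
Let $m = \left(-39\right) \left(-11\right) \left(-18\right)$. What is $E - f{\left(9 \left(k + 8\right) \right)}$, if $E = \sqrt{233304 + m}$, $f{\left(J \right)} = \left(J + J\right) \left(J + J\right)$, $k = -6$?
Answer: $-1296 + \sqrt{225582} \approx -821.04$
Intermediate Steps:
$f{\left(J \right)} = 4 J^{2}$ ($f{\left(J \right)} = 2 J 2 J = 4 J^{2}$)
$m = -7722$ ($m = 429 \left(-18\right) = -7722$)
$E = \sqrt{225582}$ ($E = \sqrt{233304 - 7722} = \sqrt{225582} \approx 474.95$)
$E - f{\left(9 \left(k + 8\right) \right)} = \sqrt{225582} - 4 \left(9 \left(-6 + 8\right)\right)^{2} = \sqrt{225582} - 4 \left(9 \cdot 2\right)^{2} = \sqrt{225582} - 4 \cdot 18^{2} = \sqrt{225582} - 4 \cdot 324 = \sqrt{225582} - 1296 = -1296 + \sqrt{225582}$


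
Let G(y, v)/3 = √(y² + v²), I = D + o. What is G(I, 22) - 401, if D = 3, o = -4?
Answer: -401 + 3*√485 ≈ -334.93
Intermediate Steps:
I = -1 (I = 3 - 4 = -1)
G(y, v) = 3*√(v² + y²) (G(y, v) = 3*√(y² + v²) = 3*√(v² + y²))
G(I, 22) - 401 = 3*√(22² + (-1)²) - 401 = 3*√(484 + 1) - 401 = 3*√485 - 401 = -401 + 3*√485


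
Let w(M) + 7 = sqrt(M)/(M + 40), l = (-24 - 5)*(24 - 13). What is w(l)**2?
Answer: (1953 + I*sqrt(319))**2/77841 ≈ 48.996 + 0.89623*I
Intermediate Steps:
l = -319 (l = -29*11 = -319)
w(M) = -7 + sqrt(M)/(40 + M) (w(M) = -7 + sqrt(M)/(M + 40) = -7 + sqrt(M)/(40 + M))
w(l)**2 = ((-280 + sqrt(-319) - 7*(-319))/(40 - 319))**2 = ((-280 + I*sqrt(319) + 2233)/(-279))**2 = (-(1953 + I*sqrt(319))/279)**2 = (-7 - I*sqrt(319)/279)**2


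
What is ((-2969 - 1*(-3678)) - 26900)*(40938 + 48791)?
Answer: -2350092239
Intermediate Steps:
((-2969 - 1*(-3678)) - 26900)*(40938 + 48791) = ((-2969 + 3678) - 26900)*89729 = (709 - 26900)*89729 = -26191*89729 = -2350092239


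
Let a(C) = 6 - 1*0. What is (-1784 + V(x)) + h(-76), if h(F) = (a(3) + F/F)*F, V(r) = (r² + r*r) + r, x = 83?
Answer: 11545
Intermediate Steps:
a(C) = 6 (a(C) = 6 + 0 = 6)
V(r) = r + 2*r² (V(r) = (r² + r²) + r = 2*r² + r = r + 2*r²)
h(F) = 7*F (h(F) = (6 + F/F)*F = (6 + 1)*F = 7*F)
(-1784 + V(x)) + h(-76) = (-1784 + 83*(1 + 2*83)) + 7*(-76) = (-1784 + 83*(1 + 166)) - 532 = (-1784 + 83*167) - 532 = (-1784 + 13861) - 532 = 12077 - 532 = 11545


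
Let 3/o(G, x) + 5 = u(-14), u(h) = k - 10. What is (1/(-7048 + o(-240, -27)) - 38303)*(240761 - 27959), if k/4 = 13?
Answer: -2125548997653312/260773 ≈ -8.1510e+9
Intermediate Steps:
k = 52 (k = 4*13 = 52)
u(h) = 42 (u(h) = 52 - 10 = 42)
o(G, x) = 3/37 (o(G, x) = 3/(-5 + 42) = 3/37)
(1/(-7048 + o(-240, -27)) - 38303)*(240761 - 27959) = (1/(-7048 + 3/37) - 38303)*(240761 - 27959) = (1/(-260773/37) - 38303)*212802 = (-37/260773 - 38303)*212802 = -9988388256/260773*212802 = -2125548997653312/260773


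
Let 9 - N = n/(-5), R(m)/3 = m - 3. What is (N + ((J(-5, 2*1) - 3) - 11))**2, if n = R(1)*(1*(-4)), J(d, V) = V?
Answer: 81/25 ≈ 3.2400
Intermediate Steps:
R(m) = -9 + 3*m (R(m) = 3*(m - 3) = 3*(-3 + m) = -9 + 3*m)
n = 24 (n = (-9 + 3*1)*(1*(-4)) = (-9 + 3)*(-4) = -6*(-4) = 24)
N = 69/5 (N = 9 - 24/(-5) = 9 - 24*(-1)/5 = 9 - 1*(-24/5) = 9 + 24/5 = 69/5 ≈ 13.800)
(N + ((J(-5, 2*1) - 3) - 11))**2 = (69/5 + ((2*1 - 3) - 11))**2 = (69/5 + ((2 - 3) - 11))**2 = (69/5 + (-1 - 11))**2 = (69/5 - 12)**2 = (9/5)**2 = 81/25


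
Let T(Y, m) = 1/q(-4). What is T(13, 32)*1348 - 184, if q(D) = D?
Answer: -521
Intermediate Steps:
T(Y, m) = -1/4 (T(Y, m) = 1/(-4) = -1/4)
T(13, 32)*1348 - 184 = -1/4*1348 - 184 = -337 - 184 = -521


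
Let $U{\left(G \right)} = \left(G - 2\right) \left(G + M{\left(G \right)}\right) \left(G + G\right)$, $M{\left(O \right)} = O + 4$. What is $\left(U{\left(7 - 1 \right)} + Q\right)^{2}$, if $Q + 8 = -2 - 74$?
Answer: $467856$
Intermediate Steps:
$M{\left(O \right)} = 4 + O$
$U{\left(G \right)} = 2 G \left(-2 + G\right) \left(4 + 2 G\right)$ ($U{\left(G \right)} = \left(G - 2\right) \left(G + \left(4 + G\right)\right) \left(G + G\right) = \left(-2 + G\right) \left(4 + 2 G\right) 2 G = 2 G \left(-2 + G\right) \left(4 + 2 G\right)$)
$Q = -84$ ($Q = -8 - 76 = -84$)
$\left(U{\left(7 - 1 \right)} + Q\right)^{2} = \left(4 \left(7 - 1\right) \left(-4 + \left(7 - 1\right)^{2}\right) - 84\right)^{2} = \left(4 \cdot 6 \left(-4 + 6^{2}\right) - 84\right)^{2} = \left(4 \cdot 6 \left(-4 + 36\right) - 84\right)^{2} = \left(4 \cdot 6 \cdot 32 - 84\right)^{2} = \left(768 - 84\right)^{2} = 684^{2} = 467856$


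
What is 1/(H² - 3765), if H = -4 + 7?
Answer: -1/3756 ≈ -0.00026624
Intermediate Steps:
H = 3
1/(H² - 3765) = 1/(3² - 3765) = 1/(9 - 3765) = 1/(-3756) = -1/3756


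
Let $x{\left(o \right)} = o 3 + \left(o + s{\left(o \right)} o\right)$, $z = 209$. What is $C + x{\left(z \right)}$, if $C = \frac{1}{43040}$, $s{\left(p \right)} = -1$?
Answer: $\frac{26986081}{43040} \approx 627.0$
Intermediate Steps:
$C = \frac{1}{43040} \approx 2.3234 \cdot 10^{-5}$
$x{\left(o \right)} = 3 o$ ($x{\left(o \right)} = o 3 + \left(o - o\right) = 3 o + 0 = 3 o$)
$C + x{\left(z \right)} = \frac{1}{43040} + 3 \cdot 209 = \frac{1}{43040} + 627 = \frac{26986081}{43040}$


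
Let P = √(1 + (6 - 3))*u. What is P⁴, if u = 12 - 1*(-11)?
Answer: 4477456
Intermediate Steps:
u = 23 (u = 12 + 11 = 23)
P = 46 (P = √(1 + (6 - 3))*23 = √(1 + 3)*23 = √4*23 = 2*23 = 46)
P⁴ = 46⁴ = 4477456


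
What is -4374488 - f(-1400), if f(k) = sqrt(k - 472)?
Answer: -4374488 - 12*I*sqrt(13) ≈ -4.3745e+6 - 43.267*I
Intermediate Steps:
f(k) = sqrt(-472 + k)
-4374488 - f(-1400) = -4374488 - sqrt(-472 - 1400) = -4374488 - sqrt(-1872) = -4374488 - 12*I*sqrt(13)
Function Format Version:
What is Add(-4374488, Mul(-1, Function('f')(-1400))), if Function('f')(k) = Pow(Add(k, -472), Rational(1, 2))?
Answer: Add(-4374488, Mul(-12, I, Pow(13, Rational(1, 2)))) ≈ Add(-4.3745e+6, Mul(-43.267, I))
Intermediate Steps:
Function('f')(k) = Pow(Add(-472, k), Rational(1, 2))
Add(-4374488, Mul(-1, Function('f')(-1400))) = Add(-4374488, Mul(-1, Pow(Add(-472, -1400), Rational(1, 2)))) = Add(-4374488, Mul(-1, Pow(-1872, Rational(1, 2)))) = Add(-4374488, Mul(-1, Mul(12, I, Pow(13, Rational(1, 2))))) = Add(-4374488, Mul(-12, I, Pow(13, Rational(1, 2))))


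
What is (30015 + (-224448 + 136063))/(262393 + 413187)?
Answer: -5837/67558 ≈ -0.086400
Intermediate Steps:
(30015 + (-224448 + 136063))/(262393 + 413187) = (30015 - 88385)/675580 = -58370*1/675580 = -5837/67558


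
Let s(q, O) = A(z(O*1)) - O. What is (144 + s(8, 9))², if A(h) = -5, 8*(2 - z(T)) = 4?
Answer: 16900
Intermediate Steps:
z(T) = 3/2 (z(T) = 2 - ⅛*4 = 2 - ½ = 3/2)
s(q, O) = -5 - O
(144 + s(8, 9))² = (144 + (-5 - 1*9))² = (144 + (-5 - 9))² = (144 - 14)² = 130² = 16900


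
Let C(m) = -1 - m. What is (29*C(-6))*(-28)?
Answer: -4060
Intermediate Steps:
(29*C(-6))*(-28) = (29*(-1 - 1*(-6)))*(-28) = (29*(-1 + 6))*(-28) = (29*5)*(-28) = 145*(-28) = -4060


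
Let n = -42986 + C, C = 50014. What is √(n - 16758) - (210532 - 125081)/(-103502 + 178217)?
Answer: -85451/74715 + I*√9730 ≈ -1.1437 + 98.641*I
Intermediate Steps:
n = 7028 (n = -42986 + 50014 = 7028)
√(n - 16758) - (210532 - 125081)/(-103502 + 178217) = √(7028 - 16758) - (210532 - 125081)/(-103502 + 178217) = √(-9730) - 85451/74715 = I*√9730 - 85451/74715 = -85451/74715 + I*√9730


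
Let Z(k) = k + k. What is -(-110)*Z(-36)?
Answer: -7920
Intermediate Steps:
Z(k) = 2*k
-(-110)*Z(-36) = -(-110)*2*(-36) = -(-110)*(-72) = -1*7920 = -7920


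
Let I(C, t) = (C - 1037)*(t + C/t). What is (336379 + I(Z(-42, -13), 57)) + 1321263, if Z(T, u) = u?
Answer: 30362598/19 ≈ 1.5980e+6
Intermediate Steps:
I(C, t) = (-1037 + C)*(t + C/t)
(336379 + I(Z(-42, -13), 57)) + 1321263 = (336379 + ((-13)² - 1037*(-13) + 57²*(-1037 - 13))/57) + 1321263 = (336379 + (169 + 13481 + 3249*(-1050))/57) + 1321263 = (336379 + (169 + 13481 - 3411450)/57) + 1321263 = (336379 + (1/57)*(-3397800)) + 1321263 = (336379 - 1132600/19) + 1321263 = 5258601/19 + 1321263 = 30362598/19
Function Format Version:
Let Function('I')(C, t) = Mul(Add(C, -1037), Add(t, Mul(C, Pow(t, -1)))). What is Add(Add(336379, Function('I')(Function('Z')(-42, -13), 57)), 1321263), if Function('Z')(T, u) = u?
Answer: Rational(30362598, 19) ≈ 1.5980e+6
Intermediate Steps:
Function('I')(C, t) = Mul(Add(-1037, C), Add(t, Mul(C, Pow(t, -1))))
Add(Add(336379, Function('I')(Function('Z')(-42, -13), 57)), 1321263) = Add(Add(336379, Mul(Pow(57, -1), Add(Pow(-13, 2), Mul(-1037, -13), Mul(Pow(57, 2), Add(-1037, -13))))), 1321263) = Add(Add(336379, Mul(Rational(1, 57), Add(169, 13481, Mul(3249, -1050)))), 1321263) = Add(Add(336379, Mul(Rational(1, 57), Add(169, 13481, -3411450))), 1321263) = Add(Add(336379, Mul(Rational(1, 57), -3397800)), 1321263) = Add(Add(336379, Rational(-1132600, 19)), 1321263) = Add(Rational(5258601, 19), 1321263) = Rational(30362598, 19)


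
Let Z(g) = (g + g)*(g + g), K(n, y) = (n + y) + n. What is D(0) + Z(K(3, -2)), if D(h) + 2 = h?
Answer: 62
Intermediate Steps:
K(n, y) = y + 2*n
D(h) = -2 + h
Z(g) = 4*g**2 (Z(g) = (2*g)*(2*g) = 4*g**2)
D(0) + Z(K(3, -2)) = (-2 + 0) + 4*(-2 + 2*3)**2 = -2 + 4*(-2 + 6)**2 = -2 + 4*4**2 = -2 + 4*16 = -2 + 64 = 62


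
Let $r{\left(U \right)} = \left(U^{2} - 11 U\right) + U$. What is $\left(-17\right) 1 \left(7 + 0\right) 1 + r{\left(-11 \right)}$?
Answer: $112$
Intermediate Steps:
$r{\left(U \right)} = U^{2} - 10 U$
$\left(-17\right) 1 \left(7 + 0\right) 1 + r{\left(-11 \right)} = \left(-17\right) 1 \left(7 + 0\right) 1 - 11 \left(-10 - 11\right) = - 17 \cdot 7 \cdot 1 - -231 = \left(-17\right) 7 + 231 = -119 + 231 = 112$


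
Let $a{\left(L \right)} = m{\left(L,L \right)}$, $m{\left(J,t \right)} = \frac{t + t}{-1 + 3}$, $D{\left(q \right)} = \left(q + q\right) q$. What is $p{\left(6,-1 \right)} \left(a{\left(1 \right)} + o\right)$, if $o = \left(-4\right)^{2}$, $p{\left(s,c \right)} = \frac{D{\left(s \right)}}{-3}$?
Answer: $-408$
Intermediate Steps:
$D{\left(q \right)} = 2 q^{2}$ ($D{\left(q \right)} = 2 q q = 2 q^{2}$)
$m{\left(J,t \right)} = t$ ($m{\left(J,t \right)} = \frac{2 t}{2} = 2 t \frac{1}{2} = t$)
$a{\left(L \right)} = L$
$p{\left(s,c \right)} = - \frac{2 s^{2}}{3}$ ($p{\left(s,c \right)} = \frac{2 s^{2}}{-3} = 2 s^{2} \left(- \frac{1}{3}\right) = - \frac{2 s^{2}}{3}$)
$o = 16$
$p{\left(6,-1 \right)} \left(a{\left(1 \right)} + o\right) = - \frac{2 \cdot 6^{2}}{3} \left(1 + 16\right) = \left(- \frac{2}{3}\right) 36 \cdot 17 = \left(-24\right) 17 = -408$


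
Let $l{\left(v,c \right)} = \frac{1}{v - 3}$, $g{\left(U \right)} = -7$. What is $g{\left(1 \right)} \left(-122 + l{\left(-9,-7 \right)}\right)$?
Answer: $\frac{10255}{12} \approx 854.58$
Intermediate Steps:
$l{\left(v,c \right)} = \frac{1}{-3 + v}$
$g{\left(1 \right)} \left(-122 + l{\left(-9,-7 \right)}\right) = - 7 \left(-122 + \frac{1}{-3 - 9}\right) = - 7 \left(-122 + \frac{1}{-12}\right) = - 7 \left(-122 - \frac{1}{12}\right) = \left(-7\right) \left(- \frac{1465}{12}\right) = \frac{10255}{12}$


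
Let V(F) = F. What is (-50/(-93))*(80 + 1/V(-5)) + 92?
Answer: 4182/31 ≈ 134.90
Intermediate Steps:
(-50/(-93))*(80 + 1/V(-5)) + 92 = (-50/(-93))*(80 + 1/(-5)) + 92 = (-50*(-1/93))*(80 - ⅕) + 92 = (50/93)*(399/5) + 92 = 1330/31 + 92 = 4182/31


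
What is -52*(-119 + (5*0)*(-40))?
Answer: 6188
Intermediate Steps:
-52*(-119 + (5*0)*(-40)) = -52*(-119 + 0*(-40)) = -52*(-119 + 0) = -52*(-119) = 6188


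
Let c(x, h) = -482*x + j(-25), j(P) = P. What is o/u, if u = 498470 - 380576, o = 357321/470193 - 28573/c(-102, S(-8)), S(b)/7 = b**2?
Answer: 229087335/151328828962241 ≈ 1.5138e-6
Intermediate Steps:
S(b) = 7*b**2
c(x, h) = -25 - 482*x (c(x, h) = -482*x - 25 = -25 - 482*x)
o = 1374524010/7701604609 (o = 357321/470193 - 28573/(-25 - 482*(-102)) = 357321*(1/470193) - 28573/(-25 + 49164) = 119107/156731 - 28573/49139 = 1374524010/7701604609 ≈ 0.17847)
u = 117894
o/u = (1374524010/7701604609)/117894 = (1374524010/7701604609)*(1/117894) = 229087335/151328828962241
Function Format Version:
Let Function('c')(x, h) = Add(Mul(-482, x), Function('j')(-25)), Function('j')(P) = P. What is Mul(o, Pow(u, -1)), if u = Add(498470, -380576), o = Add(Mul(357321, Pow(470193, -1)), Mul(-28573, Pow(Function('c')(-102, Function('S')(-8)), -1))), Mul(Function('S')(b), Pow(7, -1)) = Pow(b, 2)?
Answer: Rational(229087335, 151328828962241) ≈ 1.5138e-6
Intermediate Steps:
Function('S')(b) = Mul(7, Pow(b, 2))
Function('c')(x, h) = Add(-25, Mul(-482, x)) (Function('c')(x, h) = Add(Mul(-482, x), -25) = Add(-25, Mul(-482, x)))
o = Rational(1374524010, 7701604609) (o = Add(Mul(357321, Pow(470193, -1)), Mul(-28573, Pow(Add(-25, Mul(-482, -102)), -1))) = Add(Mul(357321, Rational(1, 470193)), Mul(-28573, Pow(Add(-25, 49164), -1))) = Add(Rational(119107, 156731), Mul(-28573, Pow(49139, -1))) = Add(Rational(119107, 156731), Mul(-28573, Rational(1, 49139))) = Add(Rational(119107, 156731), Rational(-28573, 49139)) = Rational(1374524010, 7701604609) ≈ 0.17847)
u = 117894
Mul(o, Pow(u, -1)) = Mul(Rational(1374524010, 7701604609), Pow(117894, -1)) = Mul(Rational(1374524010, 7701604609), Rational(1, 117894)) = Rational(229087335, 151328828962241)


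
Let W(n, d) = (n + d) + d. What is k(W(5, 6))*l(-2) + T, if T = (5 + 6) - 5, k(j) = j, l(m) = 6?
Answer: 108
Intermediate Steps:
W(n, d) = n + 2*d (W(n, d) = (d + n) + d = n + 2*d)
T = 6 (T = 11 - 5 = 6)
k(W(5, 6))*l(-2) + T = (5 + 2*6)*6 + 6 = (5 + 12)*6 + 6 = 17*6 + 6 = 102 + 6 = 108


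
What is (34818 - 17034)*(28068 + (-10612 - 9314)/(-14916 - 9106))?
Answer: 5995603700424/12011 ≈ 4.9918e+8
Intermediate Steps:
(34818 - 17034)*(28068 + (-10612 - 9314)/(-14916 - 9106)) = 17784*(28068 - 19926/(-24022)) = 17784*(28068 - 19926*(-1/24022)) = 17784*(28068 + 9963/12011) = 17784*(337134711/12011) = 5995603700424/12011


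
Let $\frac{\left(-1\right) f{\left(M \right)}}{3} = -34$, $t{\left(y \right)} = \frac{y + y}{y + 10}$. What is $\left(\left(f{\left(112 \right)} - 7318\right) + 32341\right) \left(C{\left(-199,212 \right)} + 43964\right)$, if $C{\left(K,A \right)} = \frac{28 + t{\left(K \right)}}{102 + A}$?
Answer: $\frac{10925577917375}{9891} \approx 1.1046 \cdot 10^{9}$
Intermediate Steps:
$t{\left(y \right)} = \frac{2 y}{10 + y}$
$f{\left(M \right)} = 102$ ($f{\left(M \right)} = \left(-3\right) \left(-34\right) = 102$)
$C{\left(K,A \right)} = \frac{28 + \frac{2 K}{10 + K}}{102 + A}$
$\left(\left(f{\left(112 \right)} - 7318\right) + 32341\right) \left(C{\left(-199,212 \right)} + 43964\right) = \left(\left(102 - 7318\right) + 32341\right) \left(\frac{10 \left(28 + 3 \left(-199\right)\right)}{\left(10 - 199\right) \left(102 + 212\right)} + 43964\right) = \left(-7216 + 32341\right) \left(\frac{10 \left(28 - 597\right)}{\left(-189\right) 314} + 43964\right) = 25125 \left(10 \left(- \frac{1}{189}\right) \frac{1}{314} \left(-569\right) + 43964\right) = 25125 \left(\frac{2845}{29673} + 43964\right) = 25125 \cdot \frac{1304546617}{29673} = \frac{10925577917375}{9891}$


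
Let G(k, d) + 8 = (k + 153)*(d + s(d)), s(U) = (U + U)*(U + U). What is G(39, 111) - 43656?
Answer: 9440176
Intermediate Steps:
s(U) = 4*U**2 (s(U) = (2*U)*(2*U) = 4*U**2)
G(k, d) = -8 + (153 + k)*(d + 4*d**2) (G(k, d) = -8 + (k + 153)*(d + 4*d**2) = -8 + (153 + k)*(d + 4*d**2))
G(39, 111) - 43656 = (-8 + 153*111 + 612*111**2 + 111*39 + 4*39*111**2) - 43656 = (-8 + 16983 + 612*12321 + 4329 + 4*39*12321) - 43656 = (-8 + 16983 + 7540452 + 4329 + 1922076) - 43656 = 9483832 - 43656 = 9440176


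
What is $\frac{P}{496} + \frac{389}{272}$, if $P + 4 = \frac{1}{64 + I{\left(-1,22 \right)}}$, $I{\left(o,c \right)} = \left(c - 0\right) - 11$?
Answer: $\frac{449671}{316200} \approx 1.4221$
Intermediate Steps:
$I{\left(o,c \right)} = -11 + c$ ($I{\left(o,c \right)} = \left(c + 0\right) - 11 = c - 11 = -11 + c$)
$P = - \frac{299}{75}$ ($P = -4 + \frac{1}{64 + \left(-11 + 22\right)} = -4 + \frac{1}{64 + 11} = -4 + \frac{1}{75} = - \frac{299}{75} \approx -3.9867$)
$\frac{P}{496} + \frac{389}{272} = - \frac{299}{75 \cdot 496} + \frac{389}{272} = \left(- \frac{299}{75}\right) \frac{1}{496} + 389 \cdot \frac{1}{272} = - \frac{299}{37200} + \frac{389}{272} = \frac{449671}{316200}$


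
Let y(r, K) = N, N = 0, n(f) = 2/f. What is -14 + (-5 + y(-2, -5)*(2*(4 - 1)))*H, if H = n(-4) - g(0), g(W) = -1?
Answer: -33/2 ≈ -16.500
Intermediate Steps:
y(r, K) = 0
H = ½ (H = 2/(-4) - 1*(-1) = 2*(-¼) + 1 = -½ + 1 = ½ ≈ 0.50000)
-14 + (-5 + y(-2, -5)*(2*(4 - 1)))*H = -14 + (-5 + 0*(2*(4 - 1)))*(½) = -14 + (-5 + 0*(2*3))*(½) = -14 + (-5 + 0*6)*(½) = -14 + (-5 + 0)*(½) = -14 - 5*½ = -14 - 5/2 = -33/2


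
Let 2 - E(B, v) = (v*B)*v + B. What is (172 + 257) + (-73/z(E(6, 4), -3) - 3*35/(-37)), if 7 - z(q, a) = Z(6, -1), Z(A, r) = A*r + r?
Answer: 220991/518 ≈ 426.62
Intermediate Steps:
Z(A, r) = r + A*r
E(B, v) = 2 - B - B*v**2 (E(B, v) = 2 - ((v*B)*v + B) = 2 - ((B*v)*v + B) = 2 - (B*v**2 + B) = 2 - (B + B*v**2) = 2 + (-B - B*v**2) = 2 - B - B*v**2)
z(q, a) = 14 (z(q, a) = 7 - (-1)*(1 + 6) = 7 - (-1)*7 = 7 - 1*(-7) = 7 + 7 = 14)
(172 + 257) + (-73/z(E(6, 4), -3) - 3*35/(-37)) = (172 + 257) + (-73/14 - 3*35/(-37)) = 429 + (-73*1/14 - 105*(-1/37)) = 429 + (-73/14 + 105/37) = 429 - 1231/518 = 220991/518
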